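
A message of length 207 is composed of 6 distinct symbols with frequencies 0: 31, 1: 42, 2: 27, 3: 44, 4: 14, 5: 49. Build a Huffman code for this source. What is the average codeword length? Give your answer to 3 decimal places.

Probabilities are the counts divided by 207.
Repeatedly combine the two least-probable nodes; the expected code length is the sum of the merged weights.
merge 14/207 + 3/23 → 41/207
merge 31/207 + 41/207 → 8/23
merge 14/69 + 44/207 → 86/207
merge 49/207 + 8/23 → 121/207
merge 86/207 + 121/207 → 1
L = 41/207 + 8/23 + 86/207 + 121/207 + 1 = 527/207 ≈ 2.546 bits/symbol.

2.546 bits/symbol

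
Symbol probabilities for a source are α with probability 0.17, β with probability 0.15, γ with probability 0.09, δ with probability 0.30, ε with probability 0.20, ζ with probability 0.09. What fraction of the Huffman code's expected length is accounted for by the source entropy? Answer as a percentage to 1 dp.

Entropy H = −Σ p log₂ p ≈ 2.4559 bits.
Huffman merges: 9/100+9/100→9/50; 3/20+17/100→8/25; 9/50+1/5→19/50; 3/10+8/25→31/50; 19/50+31/50→1. L = 5/2 ≈ 2.5000.
Efficiency = H/L = 2.4559/2.5000 = 98.2%.

98.2%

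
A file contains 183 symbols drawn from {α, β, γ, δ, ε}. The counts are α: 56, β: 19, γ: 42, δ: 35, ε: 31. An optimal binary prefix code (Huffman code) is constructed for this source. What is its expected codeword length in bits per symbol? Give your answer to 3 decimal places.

Probabilities are the counts divided by 183.
Repeatedly combine the two least-probable nodes; the expected code length is the sum of the merged weights.
merge 19/183 + 31/183 → 50/183
merge 35/183 + 14/61 → 77/183
merge 50/183 + 56/183 → 106/183
merge 77/183 + 106/183 → 1
L = 50/183 + 77/183 + 106/183 + 1 = 416/183 ≈ 2.273 bits/symbol.

2.273 bits/symbol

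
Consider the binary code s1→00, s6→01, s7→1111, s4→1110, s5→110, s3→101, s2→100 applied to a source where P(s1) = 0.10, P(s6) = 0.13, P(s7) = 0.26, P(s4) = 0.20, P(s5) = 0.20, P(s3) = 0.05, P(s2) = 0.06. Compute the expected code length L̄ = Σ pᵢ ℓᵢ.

L̄ = Σ pᵢ·ℓᵢ = 0.10·2 + 0.13·2 + 0.26·4 + 0.20·4 + 0.20·3 + 0.05·3 + 0.06·3 = 3.23 bits/symbol.

3.23 bits/symbol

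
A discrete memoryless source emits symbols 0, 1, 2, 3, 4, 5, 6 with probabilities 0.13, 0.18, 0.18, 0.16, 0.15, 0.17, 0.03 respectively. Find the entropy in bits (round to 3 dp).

H = −Σ pᵢ log₂ pᵢ.
−0.13·log₂(0.13) = 0.3826
−0.18·log₂(0.18) = 0.4453
−0.18·log₂(0.18) = 0.4453
−0.16·log₂(0.16) = 0.4230
−0.15·log₂(0.15) = 0.4105
−0.17·log₂(0.17) = 0.4346
−0.03·log₂(0.03) = 0.1518
Sum ≈ 2.6932 → 2.693 bits.

2.693 bits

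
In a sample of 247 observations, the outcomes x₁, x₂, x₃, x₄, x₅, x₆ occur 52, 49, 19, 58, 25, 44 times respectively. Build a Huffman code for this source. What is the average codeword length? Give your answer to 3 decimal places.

Probabilities are the counts divided by 247.
Repeatedly combine the two least-probable nodes; the expected code length is the sum of the merged weights.
merge 1/13 + 25/247 → 44/247
merge 44/247 + 44/247 → 88/247
merge 49/247 + 4/19 → 101/247
merge 58/247 + 88/247 → 146/247
merge 101/247 + 146/247 → 1
L = 44/247 + 88/247 + 101/247 + 146/247 + 1 = 626/247 ≈ 2.534 bits/symbol.

2.534 bits/symbol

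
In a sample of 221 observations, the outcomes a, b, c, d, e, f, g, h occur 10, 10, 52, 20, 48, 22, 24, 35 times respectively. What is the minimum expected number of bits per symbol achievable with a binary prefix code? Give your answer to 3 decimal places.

Probabilities are the counts divided by 221.
Repeatedly combine the two least-probable nodes; the expected code length is the sum of the merged weights.
merge 10/221 + 10/221 → 20/221
merge 20/221 + 20/221 → 40/221
merge 22/221 + 24/221 → 46/221
merge 35/221 + 40/221 → 75/221
merge 46/221 + 48/221 → 94/221
merge 4/17 + 75/221 → 127/221
merge 94/221 + 127/221 → 1
L = 20/221 + 40/221 + 46/221 + 75/221 + 94/221 + 127/221 + 1 = 623/221 ≈ 2.819 bits/symbol.

2.819 bits/symbol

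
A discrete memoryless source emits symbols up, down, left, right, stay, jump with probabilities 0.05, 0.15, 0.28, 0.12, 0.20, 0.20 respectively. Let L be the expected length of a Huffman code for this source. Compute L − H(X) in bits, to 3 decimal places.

Entropy H = −Σ p log₂ p ≈ 2.4367 bits.
Huffman merges: 1/20+3/25→17/100; 3/20+17/100→8/25; 1/5+1/5→2/5; 7/25+8/25→3/5; 2/5+3/5→1. L = 249/100 ≈ 2.4900.
L − H = 2.4900 − 2.4367 = 0.053 bits.

0.053 bits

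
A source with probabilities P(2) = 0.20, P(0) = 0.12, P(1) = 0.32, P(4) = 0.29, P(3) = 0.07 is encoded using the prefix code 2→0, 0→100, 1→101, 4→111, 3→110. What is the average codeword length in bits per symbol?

L̄ = Σ pᵢ·ℓᵢ = 0.20·1 + 0.12·3 + 0.32·3 + 0.29·3 + 0.07·3 = 2.6 bits/symbol.

2.6 bits/symbol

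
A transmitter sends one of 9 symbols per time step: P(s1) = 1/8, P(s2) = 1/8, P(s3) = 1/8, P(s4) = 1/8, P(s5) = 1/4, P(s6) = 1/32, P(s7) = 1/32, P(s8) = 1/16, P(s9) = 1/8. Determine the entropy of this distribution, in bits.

2.9375 bits

Each probability is a power of 1/2, so log₂(1/p) is an integer.
H = Σ p·log₂(1/p) = 1/8·3 + 1/8·3 + 1/8·3 + 1/8·3 + 1/4·2 + 1/32·5 + 1/32·5 + 1/16·4 + 1/8·3 = 2.9375 bits.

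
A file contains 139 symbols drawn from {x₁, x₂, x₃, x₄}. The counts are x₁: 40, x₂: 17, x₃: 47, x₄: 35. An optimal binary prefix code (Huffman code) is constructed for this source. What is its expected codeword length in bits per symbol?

2 bits/symbol

Probabilities are the counts divided by 139.
Repeatedly combine the two least-probable nodes; the expected code length is the sum of the merged weights.
merge 17/139 + 35/139 → 52/139
merge 40/139 + 47/139 → 87/139
merge 52/139 + 87/139 → 1
L = 52/139 + 87/139 + 1 = 2 bits/symbol.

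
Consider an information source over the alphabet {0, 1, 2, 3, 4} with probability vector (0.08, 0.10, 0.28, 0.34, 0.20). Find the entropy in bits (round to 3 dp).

H = −Σ pᵢ log₂ pᵢ.
−0.08·log₂(0.08) = 0.2915
−0.10·log₂(0.10) = 0.3322
−0.28·log₂(0.28) = 0.5142
−0.34·log₂(0.34) = 0.5292
−0.20·log₂(0.20) = 0.4644
Sum ≈ 2.1315 → 2.131 bits.

2.131 bits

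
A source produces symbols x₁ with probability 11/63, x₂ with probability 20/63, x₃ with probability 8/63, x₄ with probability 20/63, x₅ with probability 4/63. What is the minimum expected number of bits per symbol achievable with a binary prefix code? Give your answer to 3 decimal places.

2.190 bits/symbol

Repeatedly combine the two least-probable nodes; the expected code length is the sum of the merged weights.
merge 4/63 + 8/63 → 4/21
merge 11/63 + 4/21 → 23/63
merge 20/63 + 20/63 → 40/63
merge 23/63 + 40/63 → 1
L = 4/21 + 23/63 + 40/63 + 1 = 46/21 ≈ 2.190 bits/symbol.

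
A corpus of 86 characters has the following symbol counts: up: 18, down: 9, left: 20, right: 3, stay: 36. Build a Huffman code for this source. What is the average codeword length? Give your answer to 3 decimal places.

2.070 bits/symbol

Probabilities are the counts divided by 86.
Repeatedly combine the two least-probable nodes; the expected code length is the sum of the merged weights.
merge 3/86 + 9/86 → 6/43
merge 6/43 + 9/43 → 15/43
merge 10/43 + 15/43 → 25/43
merge 18/43 + 25/43 → 1
L = 6/43 + 15/43 + 25/43 + 1 = 89/43 ≈ 2.070 bits/symbol.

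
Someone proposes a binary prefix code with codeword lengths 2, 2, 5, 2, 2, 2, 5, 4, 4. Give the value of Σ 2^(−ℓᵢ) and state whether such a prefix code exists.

1.4375; no

With common denominator 2^5 = 32: Σ 2^(−ℓᵢ) = 8/32 + 8/32 + 1/32 + 8/32 + 8/32 + 8/32 + 1/32 + 2/32 + 2/32 = 46/32 = 1.4375.
Kraft's inequality requires Σ ≤ 1; here Σ = 1.4375 > 1, so no such prefix code exists.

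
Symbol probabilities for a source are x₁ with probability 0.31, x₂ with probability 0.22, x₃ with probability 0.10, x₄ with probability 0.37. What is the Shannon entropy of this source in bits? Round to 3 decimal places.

1.867 bits

H = −Σ pᵢ log₂ pᵢ.
−0.31·log₂(0.31) = 0.5238
−0.22·log₂(0.22) = 0.4806
−0.10·log₂(0.10) = 0.3322
−0.37·log₂(0.37) = 0.5307
Sum ≈ 1.8673 → 1.867 bits.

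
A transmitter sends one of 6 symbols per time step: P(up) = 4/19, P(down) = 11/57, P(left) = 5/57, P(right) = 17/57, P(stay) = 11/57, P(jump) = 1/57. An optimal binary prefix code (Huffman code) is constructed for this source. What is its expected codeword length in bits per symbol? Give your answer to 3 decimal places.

Repeatedly combine the two least-probable nodes; the expected code length is the sum of the merged weights.
merge 1/57 + 5/57 → 2/19
merge 2/19 + 11/57 → 17/57
merge 11/57 + 4/19 → 23/57
merge 17/57 + 17/57 → 34/57
merge 23/57 + 34/57 → 1
L = 2/19 + 17/57 + 23/57 + 34/57 + 1 = 137/57 ≈ 2.404 bits/symbol.

2.404 bits/symbol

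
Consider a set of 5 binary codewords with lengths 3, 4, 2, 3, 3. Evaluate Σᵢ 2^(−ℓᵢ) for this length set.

With common denominator 2^4 = 16: Σ 2^(−ℓᵢ) = 2/16 + 1/16 + 4/16 + 2/16 + 2/16 = 11/16 = 0.6875.

0.6875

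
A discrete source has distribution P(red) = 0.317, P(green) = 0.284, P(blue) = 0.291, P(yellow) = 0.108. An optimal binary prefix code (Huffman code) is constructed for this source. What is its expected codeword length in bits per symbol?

Repeatedly combine the two least-probable nodes; the expected code length is the sum of the merged weights.
merge 27/250 + 71/250 → 49/125
merge 291/1000 + 317/1000 → 76/125
merge 49/125 + 76/125 → 1
L = 49/125 + 76/125 + 1 = 2 bits/symbol.

2 bits/symbol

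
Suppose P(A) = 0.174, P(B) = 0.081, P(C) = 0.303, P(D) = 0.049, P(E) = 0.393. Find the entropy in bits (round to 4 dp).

1.9974 bits

H = −Σ pᵢ log₂ pᵢ.
−0.174·log₂(0.174) = 0.4390
−0.081·log₂(0.081) = 0.2937
−0.303·log₂(0.303) = 0.5220
−0.049·log₂(0.049) = 0.2132
−0.393·log₂(0.393) = 0.5295
Sum ≈ 1.9974 → 1.9974 bits.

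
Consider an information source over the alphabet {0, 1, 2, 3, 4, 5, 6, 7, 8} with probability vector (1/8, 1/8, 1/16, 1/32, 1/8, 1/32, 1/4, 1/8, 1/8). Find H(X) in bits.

2.9375 bits

Each probability is a power of 1/2, so log₂(1/p) is an integer.
H = Σ p·log₂(1/p) = 1/8·3 + 1/8·3 + 1/16·4 + 1/32·5 + 1/8·3 + 1/32·5 + 1/4·2 + 1/8·3 + 1/8·3 = 2.9375 bits.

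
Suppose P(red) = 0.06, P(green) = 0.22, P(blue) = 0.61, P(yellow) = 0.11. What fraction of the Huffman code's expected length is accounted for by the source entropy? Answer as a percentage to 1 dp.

Entropy H = −Σ p log₂ p ≈ 1.5094 bits.
Huffman merges: 3/50+11/100→17/100; 17/100+11/50→39/100; 39/100+61/100→1. L = 39/25 ≈ 1.5600.
Efficiency = H/L = 1.5094/1.5600 = 96.8%.

96.8%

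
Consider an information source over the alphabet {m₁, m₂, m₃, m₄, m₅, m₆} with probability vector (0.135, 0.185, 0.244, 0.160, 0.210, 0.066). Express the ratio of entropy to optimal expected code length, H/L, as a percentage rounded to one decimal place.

97.9%

Entropy H = −Σ p log₂ p ≈ 2.4916 bits.
Huffman merges: 33/500+27/200→201/1000; 4/25+37/200→69/200; 201/1000+21/100→411/1000; 61/250+69/200→589/1000; 411/1000+589/1000→1. L = 1273/500 ≈ 2.5460.
Efficiency = H/L = 2.4916/2.5460 = 97.9%.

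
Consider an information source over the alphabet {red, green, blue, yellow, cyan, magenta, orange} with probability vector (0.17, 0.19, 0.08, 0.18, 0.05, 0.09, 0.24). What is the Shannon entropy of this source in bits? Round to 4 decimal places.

2.6495 bits

H = −Σ pᵢ log₂ pᵢ.
−0.17·log₂(0.17) = 0.4346
−0.19·log₂(0.19) = 0.4552
−0.08·log₂(0.08) = 0.2915
−0.18·log₂(0.18) = 0.4453
−0.05·log₂(0.05) = 0.2161
−0.09·log₂(0.09) = 0.3127
−0.24·log₂(0.24) = 0.4941
Sum ≈ 2.6495 → 2.6495 bits.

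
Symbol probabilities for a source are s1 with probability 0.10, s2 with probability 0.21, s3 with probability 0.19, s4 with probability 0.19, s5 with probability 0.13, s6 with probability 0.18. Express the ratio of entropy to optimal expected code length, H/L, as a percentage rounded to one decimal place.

97.8%

Entropy H = −Σ p log₂ p ≈ 2.5434 bits.
Huffman merges: 1/10+13/100→23/100; 9/50+19/100→37/100; 19/100+21/100→2/5; 23/100+37/100→3/5; 2/5+3/5→1. L = 13/5 ≈ 2.6000.
Efficiency = H/L = 2.5434/2.6000 = 97.8%.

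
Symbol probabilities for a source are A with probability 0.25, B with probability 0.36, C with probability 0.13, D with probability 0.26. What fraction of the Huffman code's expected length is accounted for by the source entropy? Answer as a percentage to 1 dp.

95.9%

Entropy H = −Σ p log₂ p ≈ 1.9185 bits.
Huffman merges: 13/100+1/4→19/50; 13/50+9/25→31/50; 19/50+31/50→1. L = 2 ≈ 2.0000.
Efficiency = H/L = 1.9185/2.0000 = 95.9%.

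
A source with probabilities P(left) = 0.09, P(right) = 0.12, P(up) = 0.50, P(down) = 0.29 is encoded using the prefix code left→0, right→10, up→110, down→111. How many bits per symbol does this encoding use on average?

L̄ = Σ pᵢ·ℓᵢ = 0.09·1 + 0.12·2 + 0.50·3 + 0.29·3 = 2.7 bits/symbol.

2.7 bits/symbol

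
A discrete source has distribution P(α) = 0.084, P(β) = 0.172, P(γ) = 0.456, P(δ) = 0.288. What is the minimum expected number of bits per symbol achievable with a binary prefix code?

1.8 bits/symbol

Repeatedly combine the two least-probable nodes; the expected code length is the sum of the merged weights.
merge 21/250 + 43/250 → 32/125
merge 32/125 + 36/125 → 68/125
merge 57/125 + 68/125 → 1
L = 32/125 + 68/125 + 1 = 9/5 = 1.8 bits/symbol.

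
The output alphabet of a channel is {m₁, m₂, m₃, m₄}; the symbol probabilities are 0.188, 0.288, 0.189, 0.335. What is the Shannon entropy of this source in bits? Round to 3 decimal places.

H = −Σ pᵢ log₂ pᵢ.
−0.188·log₂(0.188) = 0.4533
−0.288·log₂(0.288) = 0.5172
−0.189·log₂(0.189) = 0.4543
−0.335·log₂(0.335) = 0.5286
Sum ≈ 1.9533 → 1.953 bits.

1.953 bits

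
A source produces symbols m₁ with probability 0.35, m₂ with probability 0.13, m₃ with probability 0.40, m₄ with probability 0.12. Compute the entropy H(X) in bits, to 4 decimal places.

1.8086 bits

H = −Σ pᵢ log₂ pᵢ.
−0.35·log₂(0.35) = 0.5301
−0.13·log₂(0.13) = 0.3826
−0.40·log₂(0.40) = 0.5288
−0.12·log₂(0.12) = 0.3671
Sum ≈ 1.8086 → 1.8086 bits.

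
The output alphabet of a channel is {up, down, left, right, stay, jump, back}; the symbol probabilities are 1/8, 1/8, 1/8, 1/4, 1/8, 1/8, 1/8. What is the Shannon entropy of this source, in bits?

Each probability is a power of 1/2, so log₂(1/p) is an integer.
H = Σ p·log₂(1/p) = 1/8·3 + 1/8·3 + 1/8·3 + 1/4·2 + 1/8·3 + 1/8·3 + 1/8·3 = 2.75 bits.

2.75 bits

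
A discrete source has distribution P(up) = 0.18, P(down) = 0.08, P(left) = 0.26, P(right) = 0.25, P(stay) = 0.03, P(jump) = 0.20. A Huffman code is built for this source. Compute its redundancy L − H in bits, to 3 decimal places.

Entropy H = −Σ p log₂ p ≈ 2.3583 bits.
Huffman merges: 3/100+2/25→11/100; 11/100+9/50→29/100; 1/5+1/4→9/20; 13/50+29/100→11/20; 9/20+11/20→1. L = 12/5 ≈ 2.4000.
L − H = 2.4000 − 2.3583 = 0.042 bits.

0.042 bits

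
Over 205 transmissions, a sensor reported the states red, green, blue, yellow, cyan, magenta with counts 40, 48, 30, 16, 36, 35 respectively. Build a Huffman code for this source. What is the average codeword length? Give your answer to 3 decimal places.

Probabilities are the counts divided by 205.
Repeatedly combine the two least-probable nodes; the expected code length is the sum of the merged weights.
merge 16/205 + 6/41 → 46/205
merge 7/41 + 36/205 → 71/205
merge 8/41 + 46/205 → 86/205
merge 48/205 + 71/205 → 119/205
merge 86/205 + 119/205 → 1
L = 46/205 + 71/205 + 86/205 + 119/205 + 1 = 527/205 ≈ 2.571 bits/symbol.

2.571 bits/symbol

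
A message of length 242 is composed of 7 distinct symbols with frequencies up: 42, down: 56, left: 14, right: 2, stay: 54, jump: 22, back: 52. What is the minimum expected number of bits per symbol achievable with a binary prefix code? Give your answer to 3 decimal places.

Probabilities are the counts divided by 242.
Repeatedly combine the two least-probable nodes; the expected code length is the sum of the merged weights.
merge 1/121 + 7/121 → 8/121
merge 8/121 + 1/11 → 19/121
merge 19/121 + 21/121 → 40/121
merge 26/121 + 27/121 → 53/121
merge 28/121 + 40/121 → 68/121
merge 53/121 + 68/121 → 1
L = 8/121 + 19/121 + 40/121 + 53/121 + 68/121 + 1 = 309/121 ≈ 2.554 bits/symbol.

2.554 bits/symbol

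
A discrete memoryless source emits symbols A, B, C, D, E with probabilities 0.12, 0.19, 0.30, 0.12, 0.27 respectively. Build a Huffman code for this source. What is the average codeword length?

Repeatedly combine the two least-probable nodes; the expected code length is the sum of the merged weights.
merge 3/25 + 3/25 → 6/25
merge 19/100 + 6/25 → 43/100
merge 27/100 + 3/10 → 57/100
merge 43/100 + 57/100 → 1
L = 6/25 + 43/100 + 57/100 + 1 = 56/25 = 2.24 bits/symbol.

2.24 bits/symbol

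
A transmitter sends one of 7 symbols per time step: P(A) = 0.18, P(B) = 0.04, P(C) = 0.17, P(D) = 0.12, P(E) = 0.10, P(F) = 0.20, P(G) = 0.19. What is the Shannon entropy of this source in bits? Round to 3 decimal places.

H = −Σ pᵢ log₂ pᵢ.
−0.18·log₂(0.18) = 0.4453
−0.04·log₂(0.04) = 0.1858
−0.17·log₂(0.17) = 0.4346
−0.12·log₂(0.12) = 0.3671
−0.10·log₂(0.10) = 0.3322
−0.20·log₂(0.20) = 0.4644
−0.19·log₂(0.19) = 0.4552
Sum ≈ 2.6845 → 2.685 bits.

2.685 bits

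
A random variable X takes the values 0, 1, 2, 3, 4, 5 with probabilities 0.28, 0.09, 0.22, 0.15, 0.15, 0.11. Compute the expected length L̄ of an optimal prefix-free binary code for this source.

2.5 bits/symbol

Repeatedly combine the two least-probable nodes; the expected code length is the sum of the merged weights.
merge 9/100 + 11/100 → 1/5
merge 3/20 + 3/20 → 3/10
merge 1/5 + 11/50 → 21/50
merge 7/25 + 3/10 → 29/50
merge 21/50 + 29/50 → 1
L = 1/5 + 3/10 + 21/50 + 29/50 + 1 = 5/2 = 2.5 bits/symbol.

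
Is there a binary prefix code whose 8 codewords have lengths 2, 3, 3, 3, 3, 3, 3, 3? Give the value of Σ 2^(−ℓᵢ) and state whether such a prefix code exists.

With common denominator 2^3 = 8: Σ 2^(−ℓᵢ) = 2/8 + 1/8 + 1/8 + 1/8 + 1/8 + 1/8 + 1/8 + 1/8 = 9/8 = 1.125.
Kraft's inequality requires Σ ≤ 1; here Σ = 1.125 > 1, so no such prefix code exists.

1.125; no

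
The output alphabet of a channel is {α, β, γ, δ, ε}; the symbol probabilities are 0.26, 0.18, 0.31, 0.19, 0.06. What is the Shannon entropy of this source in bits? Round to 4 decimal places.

2.1732 bits

H = −Σ pᵢ log₂ pᵢ.
−0.26·log₂(0.26) = 0.5053
−0.18·log₂(0.18) = 0.4453
−0.31·log₂(0.31) = 0.5238
−0.19·log₂(0.19) = 0.4552
−0.06·log₂(0.06) = 0.2435
Sum ≈ 2.1732 → 2.1732 bits.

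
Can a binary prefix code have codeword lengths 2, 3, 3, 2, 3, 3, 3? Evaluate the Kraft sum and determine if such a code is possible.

1.125; no

With common denominator 2^3 = 8: Σ 2^(−ℓᵢ) = 2/8 + 1/8 + 1/8 + 2/8 + 1/8 + 1/8 + 1/8 = 9/8 = 1.125.
Kraft's inequality requires Σ ≤ 1; here Σ = 1.125 > 1, so no such prefix code exists.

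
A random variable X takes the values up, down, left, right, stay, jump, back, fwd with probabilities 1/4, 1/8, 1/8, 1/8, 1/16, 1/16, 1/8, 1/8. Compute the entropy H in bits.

Each probability is a power of 1/2, so log₂(1/p) is an integer.
H = Σ p·log₂(1/p) = 1/4·2 + 1/8·3 + 1/8·3 + 1/8·3 + 1/16·4 + 1/16·4 + 1/8·3 + 1/8·3 = 2.875 bits.

2.875 bits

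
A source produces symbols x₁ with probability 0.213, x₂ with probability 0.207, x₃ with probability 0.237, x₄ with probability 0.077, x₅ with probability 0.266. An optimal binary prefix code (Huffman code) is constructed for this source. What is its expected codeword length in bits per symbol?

Repeatedly combine the two least-probable nodes; the expected code length is the sum of the merged weights.
merge 77/1000 + 207/1000 → 71/250
merge 213/1000 + 237/1000 → 9/20
merge 133/500 + 71/250 → 11/20
merge 9/20 + 11/20 → 1
L = 71/250 + 9/20 + 11/20 + 1 = 571/250 = 2.284 bits/symbol.

2.284 bits/symbol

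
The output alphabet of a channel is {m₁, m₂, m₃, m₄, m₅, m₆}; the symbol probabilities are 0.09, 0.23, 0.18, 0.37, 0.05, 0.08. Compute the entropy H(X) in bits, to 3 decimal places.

H = −Σ pᵢ log₂ pᵢ.
−0.09·log₂(0.09) = 0.3127
−0.23·log₂(0.23) = 0.4877
−0.18·log₂(0.18) = 0.4453
−0.37·log₂(0.37) = 0.5307
−0.05·log₂(0.05) = 0.2161
−0.08·log₂(0.08) = 0.2915
Sum ≈ 2.2840 → 2.284 bits.

2.284 bits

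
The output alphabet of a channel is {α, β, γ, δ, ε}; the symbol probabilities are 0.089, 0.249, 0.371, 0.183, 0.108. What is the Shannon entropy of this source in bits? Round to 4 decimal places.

2.1359 bits

H = −Σ pᵢ log₂ pᵢ.
−0.089·log₂(0.089) = 0.3106
−0.249·log₂(0.249) = 0.4994
−0.371·log₂(0.371) = 0.5307
−0.183·log₂(0.183) = 0.4484
−0.108·log₂(0.108) = 0.3468
Sum ≈ 2.1359 → 2.1359 bits.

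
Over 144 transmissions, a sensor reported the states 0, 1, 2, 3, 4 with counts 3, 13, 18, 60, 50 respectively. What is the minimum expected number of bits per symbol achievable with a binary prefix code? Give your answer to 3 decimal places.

1.931 bits/symbol

Probabilities are the counts divided by 144.
Repeatedly combine the two least-probable nodes; the expected code length is the sum of the merged weights.
merge 1/48 + 13/144 → 1/9
merge 1/9 + 1/8 → 17/72
merge 17/72 + 25/72 → 7/12
merge 5/12 + 7/12 → 1
L = 1/9 + 17/72 + 7/12 + 1 = 139/72 ≈ 1.931 bits/symbol.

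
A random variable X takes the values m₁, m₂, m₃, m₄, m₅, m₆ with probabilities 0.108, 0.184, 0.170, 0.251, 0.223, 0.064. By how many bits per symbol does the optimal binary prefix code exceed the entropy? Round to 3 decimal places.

Entropy H = −Σ p log₂ p ≈ 2.4679 bits.
Huffman merges: 8/125+27/250→43/250; 17/100+43/250→171/500; 23/125+223/1000→407/1000; 251/1000+171/500→593/1000; 407/1000+593/1000→1. L = 1257/500 ≈ 2.5140.
L − H = 2.5140 − 2.4679 = 0.046 bits.

0.046 bits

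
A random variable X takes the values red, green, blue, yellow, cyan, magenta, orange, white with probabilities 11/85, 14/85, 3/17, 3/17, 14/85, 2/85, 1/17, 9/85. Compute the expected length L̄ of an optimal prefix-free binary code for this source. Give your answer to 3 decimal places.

Repeatedly combine the two least-probable nodes; the expected code length is the sum of the merged weights.
merge 2/85 + 1/17 → 7/85
merge 7/85 + 9/85 → 16/85
merge 11/85 + 14/85 → 5/17
merge 14/85 + 3/17 → 29/85
merge 3/17 + 16/85 → 31/85
merge 5/17 + 29/85 → 54/85
merge 31/85 + 54/85 → 1
L = 7/85 + 16/85 + 5/17 + 29/85 + 31/85 + 54/85 + 1 = 247/85 ≈ 2.906 bits/symbol.

2.906 bits/symbol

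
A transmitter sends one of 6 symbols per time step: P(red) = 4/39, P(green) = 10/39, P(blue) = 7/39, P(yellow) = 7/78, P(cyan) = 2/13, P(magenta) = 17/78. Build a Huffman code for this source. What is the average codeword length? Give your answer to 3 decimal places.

Repeatedly combine the two least-probable nodes; the expected code length is the sum of the merged weights.
merge 7/78 + 4/39 → 5/26
merge 2/13 + 7/39 → 1/3
merge 5/26 + 17/78 → 16/39
merge 10/39 + 1/3 → 23/39
merge 16/39 + 23/39 → 1
L = 5/26 + 1/3 + 16/39 + 23/39 + 1 = 197/78 ≈ 2.526 bits/symbol.

2.526 bits/symbol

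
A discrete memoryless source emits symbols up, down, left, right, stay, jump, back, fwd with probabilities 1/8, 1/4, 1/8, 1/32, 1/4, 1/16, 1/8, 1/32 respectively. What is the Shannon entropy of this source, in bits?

Each probability is a power of 1/2, so log₂(1/p) is an integer.
H = Σ p·log₂(1/p) = 1/8·3 + 1/4·2 + 1/8·3 + 1/32·5 + 1/4·2 + 1/16·4 + 1/8·3 + 1/32·5 = 2.6875 bits.

2.6875 bits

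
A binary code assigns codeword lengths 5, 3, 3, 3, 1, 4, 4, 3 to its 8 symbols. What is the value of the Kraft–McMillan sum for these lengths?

1.15625

With common denominator 2^5 = 32: Σ 2^(−ℓᵢ) = 1/32 + 4/32 + 4/32 + 4/32 + 16/32 + 2/32 + 2/32 + 4/32 = 37/32 = 1.15625.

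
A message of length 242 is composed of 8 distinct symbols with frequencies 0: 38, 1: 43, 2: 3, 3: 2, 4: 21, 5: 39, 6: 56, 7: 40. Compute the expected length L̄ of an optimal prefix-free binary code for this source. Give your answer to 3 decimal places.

Probabilities are the counts divided by 242.
Repeatedly combine the two least-probable nodes; the expected code length is the sum of the merged weights.
merge 1/121 + 3/242 → 5/242
merge 5/242 + 21/242 → 13/121
merge 13/121 + 19/121 → 32/121
merge 39/242 + 20/121 → 79/242
merge 43/242 + 28/121 → 9/22
merge 32/121 + 79/242 → 13/22
merge 9/22 + 13/22 → 1
L = 5/242 + 13/121 + 32/121 + 79/242 + 9/22 + 13/22 + 1 = 329/121 ≈ 2.719 bits/symbol.

2.719 bits/symbol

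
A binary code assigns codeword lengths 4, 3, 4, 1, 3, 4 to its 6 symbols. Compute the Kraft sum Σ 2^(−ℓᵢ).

0.9375

With common denominator 2^4 = 16: Σ 2^(−ℓᵢ) = 1/16 + 2/16 + 1/16 + 8/16 + 2/16 + 1/16 = 15/16 = 0.9375.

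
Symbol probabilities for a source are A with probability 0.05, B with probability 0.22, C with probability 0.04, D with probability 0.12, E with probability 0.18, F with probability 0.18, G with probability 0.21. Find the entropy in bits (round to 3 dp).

H = −Σ pᵢ log₂ pᵢ.
−0.05·log₂(0.05) = 0.2161
−0.22·log₂(0.22) = 0.4806
−0.04·log₂(0.04) = 0.1858
−0.12·log₂(0.12) = 0.3671
−0.18·log₂(0.18) = 0.4453
−0.18·log₂(0.18) = 0.4453
−0.21·log₂(0.21) = 0.4728
Sum ≈ 2.6129 → 2.613 bits.

2.613 bits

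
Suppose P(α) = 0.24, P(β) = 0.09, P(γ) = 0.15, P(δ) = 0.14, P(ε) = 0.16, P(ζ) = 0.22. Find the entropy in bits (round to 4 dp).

2.5180 bits

H = −Σ pᵢ log₂ pᵢ.
−0.24·log₂(0.24) = 0.4941
−0.09·log₂(0.09) = 0.3127
−0.15·log₂(0.15) = 0.4105
−0.14·log₂(0.14) = 0.3971
−0.16·log₂(0.16) = 0.4230
−0.22·log₂(0.22) = 0.4806
Sum ≈ 2.5180 → 2.5180 bits.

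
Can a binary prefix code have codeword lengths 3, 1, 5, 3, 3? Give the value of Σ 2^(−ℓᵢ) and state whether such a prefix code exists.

0.90625; yes

With common denominator 2^5 = 32: Σ 2^(−ℓᵢ) = 4/32 + 16/32 + 1/32 + 4/32 + 4/32 = 29/32 = 0.90625.
Kraft's inequality requires Σ ≤ 1; here Σ = 0.90625 ≤ 1, so such a prefix code exists.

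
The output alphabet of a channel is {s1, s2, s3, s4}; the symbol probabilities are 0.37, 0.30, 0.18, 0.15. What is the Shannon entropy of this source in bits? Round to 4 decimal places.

H = −Σ pᵢ log₂ pᵢ.
−0.37·log₂(0.37) = 0.5307
−0.30·log₂(0.30) = 0.5211
−0.18·log₂(0.18) = 0.4453
−0.15·log₂(0.15) = 0.4105
Sum ≈ 1.9077 → 1.9077 bits.

1.9077 bits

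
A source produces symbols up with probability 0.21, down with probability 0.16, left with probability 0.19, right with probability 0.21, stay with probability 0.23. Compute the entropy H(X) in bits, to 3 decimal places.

H = −Σ pᵢ log₂ pᵢ.
−0.21·log₂(0.21) = 0.4728
−0.16·log₂(0.16) = 0.4230
−0.19·log₂(0.19) = 0.4552
−0.21·log₂(0.21) = 0.4728
−0.23·log₂(0.23) = 0.4877
Sum ≈ 2.3116 → 2.312 bits.

2.312 bits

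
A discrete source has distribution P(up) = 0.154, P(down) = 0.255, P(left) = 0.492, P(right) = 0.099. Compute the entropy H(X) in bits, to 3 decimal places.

1.752 bits

H = −Σ pᵢ log₂ pᵢ.
−0.154·log₂(0.154) = 0.4156
−0.255·log₂(0.255) = 0.5027
−0.492·log₂(0.492) = 0.5034
−0.099·log₂(0.099) = 0.3303
Sum ≈ 1.7521 → 1.752 bits.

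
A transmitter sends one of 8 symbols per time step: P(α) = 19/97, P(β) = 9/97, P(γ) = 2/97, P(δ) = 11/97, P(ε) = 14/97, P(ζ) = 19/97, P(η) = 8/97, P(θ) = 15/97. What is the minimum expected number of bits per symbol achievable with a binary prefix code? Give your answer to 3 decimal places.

2.907 bits/symbol

Repeatedly combine the two least-probable nodes; the expected code length is the sum of the merged weights.
merge 2/97 + 8/97 → 10/97
merge 9/97 + 10/97 → 19/97
merge 11/97 + 14/97 → 25/97
merge 15/97 + 19/97 → 34/97
merge 19/97 + 19/97 → 38/97
merge 25/97 + 34/97 → 59/97
merge 38/97 + 59/97 → 1
L = 10/97 + 19/97 + 25/97 + 34/97 + 38/97 + 59/97 + 1 = 282/97 ≈ 2.907 bits/symbol.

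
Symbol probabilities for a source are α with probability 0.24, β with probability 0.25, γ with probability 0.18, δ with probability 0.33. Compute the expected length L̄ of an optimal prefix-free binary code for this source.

2 bits/symbol

Repeatedly combine the two least-probable nodes; the expected code length is the sum of the merged weights.
merge 9/50 + 6/25 → 21/50
merge 1/4 + 33/100 → 29/50
merge 21/50 + 29/50 → 1
L = 21/50 + 29/50 + 1 = 2 bits/symbol.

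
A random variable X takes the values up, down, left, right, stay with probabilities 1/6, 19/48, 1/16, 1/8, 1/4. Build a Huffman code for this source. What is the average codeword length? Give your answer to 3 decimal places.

2.146 bits/symbol

Repeatedly combine the two least-probable nodes; the expected code length is the sum of the merged weights.
merge 1/16 + 1/8 → 3/16
merge 1/6 + 3/16 → 17/48
merge 1/4 + 17/48 → 29/48
merge 19/48 + 29/48 → 1
L = 3/16 + 17/48 + 29/48 + 1 = 103/48 ≈ 2.146 bits/symbol.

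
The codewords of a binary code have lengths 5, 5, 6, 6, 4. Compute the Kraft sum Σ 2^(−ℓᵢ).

With common denominator 2^6 = 64: Σ 2^(−ℓᵢ) = 2/64 + 2/64 + 1/64 + 1/64 + 4/64 = 10/64 = 0.15625.

0.15625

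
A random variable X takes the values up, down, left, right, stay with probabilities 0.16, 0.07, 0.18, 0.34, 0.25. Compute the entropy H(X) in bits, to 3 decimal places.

2.166 bits

H = −Σ pᵢ log₂ pᵢ.
−0.16·log₂(0.16) = 0.4230
−0.07·log₂(0.07) = 0.2686
−0.18·log₂(0.18) = 0.4453
−0.34·log₂(0.34) = 0.5292
−0.25·log₂(0.25) = 0.5000
Sum ≈ 2.1661 → 2.166 bits.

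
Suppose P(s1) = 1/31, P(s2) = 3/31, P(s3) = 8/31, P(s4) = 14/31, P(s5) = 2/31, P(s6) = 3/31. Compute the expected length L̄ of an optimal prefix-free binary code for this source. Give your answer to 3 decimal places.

Repeatedly combine the two least-probable nodes; the expected code length is the sum of the merged weights.
merge 1/31 + 2/31 → 3/31
merge 3/31 + 3/31 → 6/31
merge 3/31 + 6/31 → 9/31
merge 8/31 + 9/31 → 17/31
merge 14/31 + 17/31 → 1
L = 3/31 + 6/31 + 9/31 + 17/31 + 1 = 66/31 ≈ 2.129 bits/symbol.

2.129 bits/symbol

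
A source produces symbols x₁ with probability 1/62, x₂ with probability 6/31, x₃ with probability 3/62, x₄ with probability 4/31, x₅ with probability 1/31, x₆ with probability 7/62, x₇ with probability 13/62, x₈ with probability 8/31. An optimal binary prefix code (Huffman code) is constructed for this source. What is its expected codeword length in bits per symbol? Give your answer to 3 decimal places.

Repeatedly combine the two least-probable nodes; the expected code length is the sum of the merged weights.
merge 1/62 + 1/31 → 3/62
merge 3/62 + 3/62 → 3/31
merge 3/31 + 7/62 → 13/62
merge 4/31 + 6/31 → 10/31
merge 13/62 + 13/62 → 13/31
merge 8/31 + 10/31 → 18/31
merge 13/31 + 18/31 → 1
L = 3/62 + 3/31 + 13/62 + 10/31 + 13/31 + 18/31 + 1 = 83/31 ≈ 2.677 bits/symbol.

2.677 bits/symbol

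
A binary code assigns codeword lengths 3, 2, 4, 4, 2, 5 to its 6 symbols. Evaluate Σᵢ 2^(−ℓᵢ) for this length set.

With common denominator 2^5 = 32: Σ 2^(−ℓᵢ) = 4/32 + 8/32 + 2/32 + 2/32 + 8/32 + 1/32 = 25/32 = 0.78125.

0.78125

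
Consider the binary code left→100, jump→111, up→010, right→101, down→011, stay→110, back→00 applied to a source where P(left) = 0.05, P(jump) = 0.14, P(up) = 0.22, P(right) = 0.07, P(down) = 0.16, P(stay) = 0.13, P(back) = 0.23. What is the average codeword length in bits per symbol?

L̄ = Σ pᵢ·ℓᵢ = 0.05·3 + 0.14·3 + 0.22·3 + 0.07·3 + 0.16·3 + 0.13·3 + 0.23·2 = 2.77 bits/symbol.

2.77 bits/symbol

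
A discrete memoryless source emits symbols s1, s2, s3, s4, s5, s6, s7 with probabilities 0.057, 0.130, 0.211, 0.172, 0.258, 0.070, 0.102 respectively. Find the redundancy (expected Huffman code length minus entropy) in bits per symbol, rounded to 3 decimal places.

Entropy H = −Σ p log₂ p ≈ 2.6374 bits.
Huffman merges: 57/1000+7/100→127/1000; 51/500+127/1000→229/1000; 13/100+43/250→151/500; 211/1000+229/1000→11/25; 129/500+151/500→14/25; 11/25+14/25→1. L = 1329/500 ≈ 2.6580.
L − H = 2.6580 − 2.6374 = 0.021 bits.

0.021 bits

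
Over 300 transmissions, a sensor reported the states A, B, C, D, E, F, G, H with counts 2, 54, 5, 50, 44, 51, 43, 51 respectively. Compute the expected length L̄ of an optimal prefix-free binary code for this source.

2.84 bits/symbol

Probabilities are the counts divided by 300.
Repeatedly combine the two least-probable nodes; the expected code length is the sum of the merged weights.
merge 1/150 + 1/60 → 7/300
merge 7/300 + 43/300 → 1/6
merge 11/75 + 1/6 → 47/150
merge 1/6 + 17/100 → 101/300
merge 17/100 + 9/50 → 7/20
merge 47/150 + 101/300 → 13/20
merge 7/20 + 13/20 → 1
L = 7/300 + 1/6 + 47/150 + 101/300 + 7/20 + 13/20 + 1 = 71/25 = 2.84 bits/symbol.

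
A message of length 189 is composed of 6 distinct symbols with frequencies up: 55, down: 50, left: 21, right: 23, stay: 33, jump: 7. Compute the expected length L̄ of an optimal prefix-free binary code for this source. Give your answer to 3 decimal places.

Probabilities are the counts divided by 189.
Repeatedly combine the two least-probable nodes; the expected code length is the sum of the merged weights.
merge 1/27 + 1/9 → 4/27
merge 23/189 + 4/27 → 17/63
merge 11/63 + 50/189 → 83/189
merge 17/63 + 55/189 → 106/189
merge 83/189 + 106/189 → 1
L = 4/27 + 17/63 + 83/189 + 106/189 + 1 = 457/189 ≈ 2.418 bits/symbol.

2.418 bits/symbol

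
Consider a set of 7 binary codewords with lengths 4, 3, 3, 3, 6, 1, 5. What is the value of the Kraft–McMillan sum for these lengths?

With common denominator 2^6 = 64: Σ 2^(−ℓᵢ) = 4/64 + 8/64 + 8/64 + 8/64 + 1/64 + 32/64 + 2/64 = 63/64 = 0.984375.

0.984375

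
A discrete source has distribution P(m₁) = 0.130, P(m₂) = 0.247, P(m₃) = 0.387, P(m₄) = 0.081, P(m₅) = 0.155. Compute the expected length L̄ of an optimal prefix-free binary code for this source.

2.19 bits/symbol

Repeatedly combine the two least-probable nodes; the expected code length is the sum of the merged weights.
merge 81/1000 + 13/100 → 211/1000
merge 31/200 + 211/1000 → 183/500
merge 247/1000 + 183/500 → 613/1000
merge 387/1000 + 613/1000 → 1
L = 211/1000 + 183/500 + 613/1000 + 1 = 219/100 = 2.19 bits/symbol.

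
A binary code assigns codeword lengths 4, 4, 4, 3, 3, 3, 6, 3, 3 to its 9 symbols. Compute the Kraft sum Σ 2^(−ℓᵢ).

With common denominator 2^6 = 64: Σ 2^(−ℓᵢ) = 4/64 + 4/64 + 4/64 + 8/64 + 8/64 + 8/64 + 1/64 + 8/64 + 8/64 = 53/64 = 0.828125.

0.828125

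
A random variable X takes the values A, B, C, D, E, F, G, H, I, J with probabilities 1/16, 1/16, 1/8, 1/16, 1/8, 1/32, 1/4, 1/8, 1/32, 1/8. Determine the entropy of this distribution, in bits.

3.0625 bits

Each probability is a power of 1/2, so log₂(1/p) is an integer.
H = Σ p·log₂(1/p) = 1/16·4 + 1/16·4 + 1/8·3 + 1/16·4 + 1/8·3 + 1/32·5 + 1/4·2 + 1/8·3 + 1/32·5 + 1/8·3 = 3.0625 bits.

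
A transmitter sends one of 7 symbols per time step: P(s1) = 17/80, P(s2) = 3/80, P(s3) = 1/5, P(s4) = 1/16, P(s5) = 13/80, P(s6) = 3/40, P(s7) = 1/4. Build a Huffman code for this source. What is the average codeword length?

2.6125 bits/symbol

Repeatedly combine the two least-probable nodes; the expected code length is the sum of the merged weights.
merge 3/80 + 1/16 → 1/10
merge 3/40 + 1/10 → 7/40
merge 13/80 + 7/40 → 27/80
merge 1/5 + 17/80 → 33/80
merge 1/4 + 27/80 → 47/80
merge 33/80 + 47/80 → 1
L = 1/10 + 7/40 + 27/80 + 33/80 + 47/80 + 1 = 209/80 = 2.6125 bits/symbol.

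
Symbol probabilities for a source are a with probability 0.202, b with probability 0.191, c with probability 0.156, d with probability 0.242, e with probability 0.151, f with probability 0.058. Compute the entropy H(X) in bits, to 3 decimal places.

2.486 bits

H = −Σ pᵢ log₂ pᵢ.
−0.202·log₂(0.202) = 0.4661
−0.191·log₂(0.191) = 0.4562
−0.156·log₂(0.156) = 0.4181
−0.242·log₂(0.242) = 0.4954
−0.151·log₂(0.151) = 0.4118
−0.058·log₂(0.058) = 0.2383
Sum ≈ 2.4859 → 2.486 bits.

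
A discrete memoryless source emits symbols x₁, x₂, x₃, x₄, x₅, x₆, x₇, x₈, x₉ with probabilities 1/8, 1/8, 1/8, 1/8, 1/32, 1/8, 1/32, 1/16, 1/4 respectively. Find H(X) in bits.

2.9375 bits

Each probability is a power of 1/2, so log₂(1/p) is an integer.
H = Σ p·log₂(1/p) = 1/8·3 + 1/8·3 + 1/8·3 + 1/8·3 + 1/32·5 + 1/8·3 + 1/32·5 + 1/16·4 + 1/4·2 = 2.9375 bits.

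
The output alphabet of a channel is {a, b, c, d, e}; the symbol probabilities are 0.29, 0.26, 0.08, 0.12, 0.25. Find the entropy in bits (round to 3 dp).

2.182 bits

H = −Σ pᵢ log₂ pᵢ.
−0.29·log₂(0.29) = 0.5179
−0.26·log₂(0.26) = 0.5053
−0.08·log₂(0.08) = 0.2915
−0.12·log₂(0.12) = 0.3671
−0.25·log₂(0.25) = 0.5000
Sum ≈ 2.1818 → 2.182 bits.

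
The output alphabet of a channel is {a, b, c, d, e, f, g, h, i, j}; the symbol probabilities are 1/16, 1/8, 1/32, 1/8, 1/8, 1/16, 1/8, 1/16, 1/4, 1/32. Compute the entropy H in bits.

Each probability is a power of 1/2, so log₂(1/p) is an integer.
H = Σ p·log₂(1/p) = 1/16·4 + 1/8·3 + 1/32·5 + 1/8·3 + 1/8·3 + 1/16·4 + 1/8·3 + 1/16·4 + 1/4·2 + 1/32·5 = 3.0625 bits.

3.0625 bits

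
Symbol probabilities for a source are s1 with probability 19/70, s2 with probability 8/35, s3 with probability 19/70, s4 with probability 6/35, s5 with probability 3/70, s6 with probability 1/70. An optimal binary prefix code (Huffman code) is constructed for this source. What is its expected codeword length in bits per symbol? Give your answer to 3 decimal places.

Repeatedly combine the two least-probable nodes; the expected code length is the sum of the merged weights.
merge 1/70 + 3/70 → 2/35
merge 2/35 + 6/35 → 8/35
merge 8/35 + 8/35 → 16/35
merge 19/70 + 19/70 → 19/35
merge 16/35 + 19/35 → 1
L = 2/35 + 8/35 + 16/35 + 19/35 + 1 = 16/7 ≈ 2.286 bits/symbol.

2.286 bits/symbol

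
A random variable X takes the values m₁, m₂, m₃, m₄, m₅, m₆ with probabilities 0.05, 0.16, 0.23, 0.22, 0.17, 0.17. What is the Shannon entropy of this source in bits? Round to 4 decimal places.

H = −Σ pᵢ log₂ pᵢ.
−0.05·log₂(0.05) = 0.2161
−0.16·log₂(0.16) = 0.4230
−0.23·log₂(0.23) = 0.4877
−0.22·log₂(0.22) = 0.4806
−0.17·log₂(0.17) = 0.4346
−0.17·log₂(0.17) = 0.4346
Sum ≈ 2.4765 → 2.4765 bits.

2.4765 bits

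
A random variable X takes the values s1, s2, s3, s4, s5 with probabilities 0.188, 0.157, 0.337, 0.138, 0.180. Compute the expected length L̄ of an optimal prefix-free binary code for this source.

2.295 bits/symbol

Repeatedly combine the two least-probable nodes; the expected code length is the sum of the merged weights.
merge 69/500 + 157/1000 → 59/200
merge 9/50 + 47/250 → 46/125
merge 59/200 + 337/1000 → 79/125
merge 46/125 + 79/125 → 1
L = 59/200 + 46/125 + 79/125 + 1 = 459/200 = 2.295 bits/symbol.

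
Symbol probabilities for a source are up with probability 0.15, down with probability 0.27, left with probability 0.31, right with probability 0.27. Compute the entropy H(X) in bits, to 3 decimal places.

1.954 bits

H = −Σ pᵢ log₂ pᵢ.
−0.15·log₂(0.15) = 0.4105
−0.27·log₂(0.27) = 0.5100
−0.31·log₂(0.31) = 0.5238
−0.27·log₂(0.27) = 0.5100
Sum ≈ 1.9544 → 1.954 bits.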